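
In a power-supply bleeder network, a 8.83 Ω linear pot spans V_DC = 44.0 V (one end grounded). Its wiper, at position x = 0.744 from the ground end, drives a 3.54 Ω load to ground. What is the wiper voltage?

Split the track: R_lower = x·R_p = 6.570 Ω, R_upper = (1−x)·R_p = 2.260 Ω.
R_L loads the lower segment: effective lower R = 2.300 Ω.
Then V_out = V_DC · 2.300/(2.260 + 2.300) = 22.19 V.

V_out ≈ 22.2 V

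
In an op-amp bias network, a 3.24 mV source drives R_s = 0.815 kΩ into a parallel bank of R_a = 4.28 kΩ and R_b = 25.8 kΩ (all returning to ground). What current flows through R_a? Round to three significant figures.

Combine the parallel branches: R_p = (1/4.28 + 1/25.8)⁻¹ = 3.671 kΩ.
V_A by voltage divider: V_A = 3.24 × 3.671/(0.815 + 3.671) = 2.651 mV.
Branch current I = V_A/R_a = 2.651/4.28 = 0.6195 µA.

I ≈ 0.619 µA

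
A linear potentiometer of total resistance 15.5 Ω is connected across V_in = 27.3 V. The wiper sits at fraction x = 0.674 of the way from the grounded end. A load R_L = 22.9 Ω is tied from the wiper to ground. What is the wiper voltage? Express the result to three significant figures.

Split the track: R_lower = x·R_p = 10.45 Ω, R_upper = (1−x)·R_p = 5.053 Ω.
Lower segment in parallel with the load: 10.45 ‖ 22.9 = 7.174 Ω.
Loaded-divider output: V_out = 27.3 × 0.5867 = 16.02 V.

V_out ≈ 16.0 V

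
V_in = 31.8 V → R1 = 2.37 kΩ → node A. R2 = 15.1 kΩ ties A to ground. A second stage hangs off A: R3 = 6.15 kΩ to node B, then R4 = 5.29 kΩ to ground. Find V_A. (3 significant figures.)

V_A ≈ 23.3 V

The second stage (R3 + R4 = 11.44 kΩ) loads node A in parallel with R2.
Effective lower resistance at A: R2 ‖ 11.44 = 6.509 kΩ.
So V_A = 31.8 × 0.7331 = 23.31 V.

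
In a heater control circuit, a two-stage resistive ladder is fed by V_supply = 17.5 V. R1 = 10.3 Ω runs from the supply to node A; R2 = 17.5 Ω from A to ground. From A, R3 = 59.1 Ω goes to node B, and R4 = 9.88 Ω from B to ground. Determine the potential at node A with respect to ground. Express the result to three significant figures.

V_A ≈ 10.1 V

Looking into the second stage from A: R3 + R4 = 68.98 Ω appears in parallel with R2.
R2 ‖ (R3+R4) = 13.96 Ω.
First divider: V_A = V_supply · 13.96/(10.3 + 13.96) = 10.07 V.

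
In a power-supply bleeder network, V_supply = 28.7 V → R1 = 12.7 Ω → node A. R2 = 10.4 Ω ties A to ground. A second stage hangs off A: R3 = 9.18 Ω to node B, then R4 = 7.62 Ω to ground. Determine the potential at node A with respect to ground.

The second stage (R3 + R4 = 16.80 Ω) loads node A in parallel with R2.
Effective lower resistance at A: R2 ‖ 16.80 = 6.424 Ω.
V_A = 28.7 × 6.424/(12.7 + 6.424) = 9.640 V.

V_A ≈ 9.64 V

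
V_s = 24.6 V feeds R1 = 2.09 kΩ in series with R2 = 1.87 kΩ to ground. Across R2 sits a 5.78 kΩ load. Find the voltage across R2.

The load sits in parallel with R2, giving an effective lower resistance R2' = R2·R_L/(R2+R_L) = 1.413 kΩ.
Then V_out = V_s · R2'/(R1 + R2') = 24.6 × 1.413/3.503 = 9.922 V.

V_out ≈ 9.92 V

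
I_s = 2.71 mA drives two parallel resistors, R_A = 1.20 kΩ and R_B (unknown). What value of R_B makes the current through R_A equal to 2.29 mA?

R_B ≈ 6.54 kΩ

The fraction through R_A equals R_B/(R_A+R_B).
2.29/2.71 = R_B/(R_A + R_B) → R_B = R_A · (0.8450)/(1 − 0.8450) = 1.20 × 5.452 = 6.543 kΩ.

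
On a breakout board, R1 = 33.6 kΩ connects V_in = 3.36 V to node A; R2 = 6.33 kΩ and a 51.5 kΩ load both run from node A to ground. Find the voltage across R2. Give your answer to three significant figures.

First combine the lower leg with the load: R2 ‖ R_L = 5.637 kΩ.
Voltage divider with the loaded lower leg: V_out = 3.36 × 5.637/(33.6 + 5.637) = 3.36 × 0.1437 = 0.4827 V.

V_out ≈ 0.483 V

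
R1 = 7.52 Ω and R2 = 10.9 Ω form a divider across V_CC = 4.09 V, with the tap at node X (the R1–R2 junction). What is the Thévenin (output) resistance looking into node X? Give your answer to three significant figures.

R_th ≈ 4.45 Ω

Zeroing V_CC shorts the top of R1 to ground, so R_th = R1 ‖ R2 = 4.450 Ω.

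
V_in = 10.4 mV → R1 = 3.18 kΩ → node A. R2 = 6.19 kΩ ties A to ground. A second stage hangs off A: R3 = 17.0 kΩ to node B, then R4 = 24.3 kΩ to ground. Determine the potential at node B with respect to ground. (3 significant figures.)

V_B ≈ 3.85 mV

The second stage (R3 + R4 = 41.30 kΩ) loads node A in parallel with R2.
R2 ‖ (R3+R4) = 5.383 kΩ.
V_A = 10.4 × 5.383/(3.18 + 5.383) = 6.538 mV.
Stage 2 is unloaded, so V_B = V_A · R4/(R3+R4) = 6.538 × 24.3/41.30 = 3.847 mV.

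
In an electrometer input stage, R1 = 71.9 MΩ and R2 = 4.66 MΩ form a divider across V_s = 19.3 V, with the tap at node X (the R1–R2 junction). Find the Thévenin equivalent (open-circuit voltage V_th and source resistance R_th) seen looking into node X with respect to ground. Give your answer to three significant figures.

Open-circuit (no load on X): V_th = V_s · R2/(R1 + R2) = 19.3 × 4.66/(71.90 + 4.66) = 1.175 V.
Zeroing V_s shorts the top of R1 to ground, so R_th = R1 ‖ R2 = 4.376 MΩ.

V_th ≈ 1.17 V, R_th ≈ 4.38 MΩ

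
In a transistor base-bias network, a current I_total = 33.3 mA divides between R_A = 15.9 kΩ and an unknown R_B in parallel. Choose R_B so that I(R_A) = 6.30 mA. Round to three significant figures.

R_B ≈ 3.71 kΩ

The fraction through R_A equals R_B/(R_A+R_B).
With f = 0.1892, R_B = R_A · f/(1−f) = 15.9 × 0.2333 = 3.710 kΩ.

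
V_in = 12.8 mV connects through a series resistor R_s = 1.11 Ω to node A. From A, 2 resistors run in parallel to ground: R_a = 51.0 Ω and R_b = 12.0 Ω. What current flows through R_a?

I ≈ 0.225 mA

Combine the parallel branches: R_p = (1/51.0 + 1/12.0)⁻¹ = 9.714 Ω.
V_A by voltage divider: V_A = 12.8 × 9.714/(1.11 + 9.714) = 11.49 mV.
Branch current I = V_A/R_a = 11.49/51.0 = 0.2252 mA.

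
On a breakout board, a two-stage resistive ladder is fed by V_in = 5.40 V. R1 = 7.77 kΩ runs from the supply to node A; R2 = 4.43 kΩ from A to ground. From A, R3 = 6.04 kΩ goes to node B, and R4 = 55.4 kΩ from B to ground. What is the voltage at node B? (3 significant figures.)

Looking into the second stage from A: R3 + R4 = 61.44 kΩ appears in parallel with R2.
R2 ‖ (R3+R4) = 4.132 kΩ.
So V_A = 5.40 × 0.3472 = 1.875 V.
V_B = V_A × 0.9017 = 1.690 V.

V_B ≈ 1.69 V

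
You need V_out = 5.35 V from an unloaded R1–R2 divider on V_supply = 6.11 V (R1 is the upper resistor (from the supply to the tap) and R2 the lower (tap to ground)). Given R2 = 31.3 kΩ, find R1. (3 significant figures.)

R1 ≈ 4.45 kΩ

V_out/V_supply = R2/(R1+R2) = 0.8756.
So R1 = R2 · (V_supply/V_out − 1) = 31.3 × (6.11/5.35 − 1) = 31.3 × 0.1421 = 4.446 kΩ.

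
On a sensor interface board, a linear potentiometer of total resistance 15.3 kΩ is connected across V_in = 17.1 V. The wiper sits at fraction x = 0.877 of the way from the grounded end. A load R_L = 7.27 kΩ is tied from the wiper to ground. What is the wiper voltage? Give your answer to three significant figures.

V_out ≈ 12.2 V

The pot divides into 1.882 kΩ above the wiper and 13.42 kΩ below.
(x·R_p) ‖ R_L = 4.715 kΩ.
Then V_out = V_in · 4.715/(1.882 + 4.715) = 12.22 V.
(Unloaded: V_out = x·V_in = 15.0 V.)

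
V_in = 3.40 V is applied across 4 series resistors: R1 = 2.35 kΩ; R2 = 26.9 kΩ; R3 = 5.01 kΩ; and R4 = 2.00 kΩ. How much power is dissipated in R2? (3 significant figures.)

P ≈ 0.237 mW

Series current I = V_in/ΣR = 3.40/36.26 = 0.09377 mA.
V(R2) = I·R = 2.522 V; P = V·I = 2.522 × 0.09377 = 0.2365 mW.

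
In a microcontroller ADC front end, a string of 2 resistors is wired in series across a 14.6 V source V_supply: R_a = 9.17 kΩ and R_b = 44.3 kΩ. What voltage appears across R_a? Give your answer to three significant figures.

Total series resistance ΣR = 9.17 + 44.3 = 53.47 kΩ.
By the voltage-divider rule, V = 14.6 × 9.170/53.47 = 2.504 V.

V ≈ 2.50 V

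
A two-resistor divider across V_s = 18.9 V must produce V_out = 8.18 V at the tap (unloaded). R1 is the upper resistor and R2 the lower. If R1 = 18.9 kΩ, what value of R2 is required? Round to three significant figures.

Required fraction k = V_out/V_s = 0.4328.
R2 = R1 · 0.4328/(1 − 0.4328) = 14.42 kΩ.

R2 ≈ 14.4 kΩ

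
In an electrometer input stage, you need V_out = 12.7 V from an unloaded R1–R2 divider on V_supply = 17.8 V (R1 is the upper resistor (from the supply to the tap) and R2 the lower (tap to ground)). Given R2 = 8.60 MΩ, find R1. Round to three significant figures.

R1 ≈ 3.45 MΩ

The divider ratio is R2/(R1+R2) = 12.7/17.8 = 0.7135.
R1 = R2·(1/k − 1) = 8.60 × 0.4016 = 3.454 MΩ.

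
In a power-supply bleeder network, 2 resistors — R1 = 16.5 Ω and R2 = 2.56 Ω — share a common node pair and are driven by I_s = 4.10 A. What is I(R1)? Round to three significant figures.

With just two branches, the current splits inversely with resistance.
I(R1) = 4.10 × 2.56/(16.5 + 2.56) = 4.10 × 0.1343 = 0.5507 A.

I ≈ 0.551 A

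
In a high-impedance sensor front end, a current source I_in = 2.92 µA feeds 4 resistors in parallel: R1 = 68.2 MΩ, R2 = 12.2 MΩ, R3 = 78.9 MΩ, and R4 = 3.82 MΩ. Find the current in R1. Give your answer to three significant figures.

ΣG = 1/68.2 + 1/12.2 + 1/78.9 + 1/3.82 = 0.3711.
R1 takes the fraction G_k/ΣG = 0.01466/0.3711 = 0.03951, so I = 2.92 × 0.03951 = 0.1154 µA.

I ≈ 0.115 µA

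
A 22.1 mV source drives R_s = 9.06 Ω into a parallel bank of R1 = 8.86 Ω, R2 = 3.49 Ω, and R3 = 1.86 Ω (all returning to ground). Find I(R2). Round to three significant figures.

I ≈ 0.667 mA

Combine the parallel branches: R_p = (1/8.86 + 1/3.49 + 1/1.86)⁻¹ = 1.067 Ω.
V_A = 22.1 × 1.067/10.13 = 2.329 mV.
I(R2) = V_A / R2 = 2.329/3.49 = 0.6673 mA.
(Check via current divider: I_total = 2.182 mA; share G_k/ΣG = 0.3058 → same result.)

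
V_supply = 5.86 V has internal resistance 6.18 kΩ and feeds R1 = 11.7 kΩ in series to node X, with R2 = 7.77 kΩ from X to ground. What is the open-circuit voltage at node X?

V_th ≈ 1.78 V

R1' = 6.18 + 11.7 = 17.88 kΩ (source resistance + R1).
Open-circuit (no load on X): V_th = V_supply · R2/(R1' + R2) = 5.86 × 7.77/(17.88 + 7.77) = 1.775 V.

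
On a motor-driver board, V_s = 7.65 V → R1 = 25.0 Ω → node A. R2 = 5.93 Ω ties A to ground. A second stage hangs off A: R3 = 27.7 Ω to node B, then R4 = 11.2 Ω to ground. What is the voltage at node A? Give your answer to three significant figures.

Node A sees R2 in parallel with the series input of stage 2, R3 + R4 = 38.90 Ω.
R2 ‖ (R3+R4) = 5.146 Ω.
First divider: V_A = V_s · 5.146/(25.0 + 5.146) = 1.306 V.

V_A ≈ 1.31 V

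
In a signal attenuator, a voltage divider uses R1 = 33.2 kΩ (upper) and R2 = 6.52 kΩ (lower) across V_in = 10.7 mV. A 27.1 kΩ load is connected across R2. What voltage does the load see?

First combine the lower leg with the load: R2 ‖ R_L = 5.256 kΩ.
Then V_out = V_in · R2'/(R1 + R2') = 10.7 × 5.256/38.46 = 1.462 mV.

V_out ≈ 1.46 mV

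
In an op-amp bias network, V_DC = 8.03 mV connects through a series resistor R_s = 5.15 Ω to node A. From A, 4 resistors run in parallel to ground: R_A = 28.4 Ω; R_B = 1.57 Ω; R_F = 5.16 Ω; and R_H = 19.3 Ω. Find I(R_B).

Parallel bank: R_p = 1/(1/28.4 + 1/1.57 + 1/5.16 + 1/19.3) = 1.090 Ω.
Node voltage V_A = V_DC · R_p/(R_s + R_p) = 8.03 × 0.1746 = 1.402 mV.
I(R_B) = V_A / R_B = 1.402/1.57 = 0.8932 mA.

I ≈ 0.893 mA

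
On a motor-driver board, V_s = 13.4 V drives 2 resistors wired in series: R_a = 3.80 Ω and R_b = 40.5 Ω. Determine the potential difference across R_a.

V ≈ 1.15 V

Series total: ΣR = 3.80 + 40.5 = 44.30 Ω.
By the voltage-divider rule, V = 13.4 × 3.800/44.30 = 1.149 V.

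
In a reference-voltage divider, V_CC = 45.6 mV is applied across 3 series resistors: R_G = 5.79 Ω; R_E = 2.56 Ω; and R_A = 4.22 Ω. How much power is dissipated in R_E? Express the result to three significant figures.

ΣR = 12.57 Ω → I = 45.6/12.57 = 3.628 mA.
V(R_E) = I·R = 9.287 mV; P = V·I = 9.287 × 3.628 = 33.69 µW.

P ≈ 33.7 µW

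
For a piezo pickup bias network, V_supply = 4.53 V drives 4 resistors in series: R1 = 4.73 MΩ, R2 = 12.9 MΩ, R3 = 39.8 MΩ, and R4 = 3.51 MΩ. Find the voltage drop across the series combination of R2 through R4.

Total series resistance ΣR = 4.73 + 12.9 + 39.8 + 3.51 = 60.94 MΩ.
R_{R2..R4} = 12.9 + 39.8 + 3.51 = 56.21 MΩ.
By the voltage-divider rule, V = 4.53 × 56.21/60.94 = 4.178 V.

V ≈ 4.18 V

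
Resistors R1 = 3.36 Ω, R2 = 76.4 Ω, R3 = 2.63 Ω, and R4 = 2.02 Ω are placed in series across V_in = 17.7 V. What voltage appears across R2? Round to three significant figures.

ΣR = 3.36 + 76.4 + 2.63 + 2.02 = 84.41 Ω.
Voltage divider: V = V_in · (76.40 / 84.41) = 17.7 × 0.9051 = 16.02 V.

V ≈ 16.0 V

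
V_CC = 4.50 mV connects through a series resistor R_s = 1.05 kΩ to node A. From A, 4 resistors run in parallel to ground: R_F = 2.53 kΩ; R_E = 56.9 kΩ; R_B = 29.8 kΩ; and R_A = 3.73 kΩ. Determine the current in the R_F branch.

Equivalent of the parallel group: R_p = 1.400 kΩ.
V_A by voltage divider: V_A = 4.50 × 1.400/(1.05 + 1.400) = 2.571 mV.
Branch current I = V_A/R_F = 2.571/2.53 = 1.016 µA.

I ≈ 1.02 µA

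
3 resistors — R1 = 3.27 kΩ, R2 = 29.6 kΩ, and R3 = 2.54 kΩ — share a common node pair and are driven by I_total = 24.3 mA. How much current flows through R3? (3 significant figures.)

ΣG = 1/3.27 + 1/29.6 + 1/2.54 = 0.7333.
R3 takes the fraction G_k/ΣG = 0.3937/0.7333 = 0.5369, so I = 24.3 × 0.5369 = 13.05 mA.

I ≈ 13.0 mA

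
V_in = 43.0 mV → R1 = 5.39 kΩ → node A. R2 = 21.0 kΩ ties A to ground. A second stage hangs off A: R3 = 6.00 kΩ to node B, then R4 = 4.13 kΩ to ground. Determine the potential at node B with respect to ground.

V_B ≈ 9.80 mV

Node A sees R2 in parallel with the series input of stage 2, R3 + R4 = 10.13 kΩ.
R2 ‖ (R3+R4) = 6.834 kΩ.
First divider: V_A = V_in · 6.834/(5.39 + 6.834) = 24.04 mV.
Then the unloaded second divider: V_B = V_A × R4/(R3+R4) = 24.04 × 0.4077 = 9.801 mV.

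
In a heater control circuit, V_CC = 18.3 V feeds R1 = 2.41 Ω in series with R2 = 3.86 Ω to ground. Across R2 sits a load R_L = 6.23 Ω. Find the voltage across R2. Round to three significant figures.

V_out ≈ 9.10 V

First combine the lower leg with the load: R2 ‖ R_L = 2.383 Ω.
Voltage divider with the loaded lower leg: V_out = 18.3 × 2.383/(2.41 + 2.383) = 18.3 × 0.4972 = 9.099 V.
(Unloaded it would be 11.3 V; the load pulls it down.)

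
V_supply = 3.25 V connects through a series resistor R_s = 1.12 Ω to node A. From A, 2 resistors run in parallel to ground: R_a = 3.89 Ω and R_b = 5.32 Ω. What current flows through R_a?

Parallel bank: R_p = 1/(1/3.89 + 1/5.32) = 2.247 Ω.
V_A = 3.25 × 2.247/3.367 = 2.169 V.
I(R_a) = V_A / R_a = 2.169/3.89 = 0.5576 A.
(Check via current divider: I_total = 0.9653 A; share G_k/ΣG = 0.5776 → same result.)

I ≈ 0.558 A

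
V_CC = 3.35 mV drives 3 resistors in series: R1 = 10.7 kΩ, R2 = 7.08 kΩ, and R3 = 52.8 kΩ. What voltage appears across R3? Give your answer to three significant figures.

V ≈ 2.51 mV

ΣR = 10.7 + 7.08 + 52.8 = 70.58 kΩ.
V = V_CC · R/ΣR = 3.35 × 0.7481 = 2.506 mV.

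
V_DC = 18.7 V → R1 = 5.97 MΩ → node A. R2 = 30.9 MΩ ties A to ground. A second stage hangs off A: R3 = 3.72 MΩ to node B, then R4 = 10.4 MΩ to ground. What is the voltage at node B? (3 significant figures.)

V_B ≈ 8.52 V

The second stage (R3 + R4 = 14.12 MΩ) loads node A in parallel with R2.
R2 ‖ (R3+R4) = 9.691 MΩ.
First divider: V_A = V_DC · 9.691/(5.97 + 9.691) = 11.57 V.
Then the unloaded second divider: V_B = V_A × R4/(R3+R4) = 11.57 × 0.7365 = 8.523 V.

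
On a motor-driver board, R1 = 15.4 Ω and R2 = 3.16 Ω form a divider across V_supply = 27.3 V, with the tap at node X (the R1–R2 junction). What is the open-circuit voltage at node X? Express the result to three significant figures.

V_th is the unloaded tap voltage: V_supply · R2/(R1+R2) = 27.3 × 0.1703 = 4.648 V.

V_th ≈ 4.65 V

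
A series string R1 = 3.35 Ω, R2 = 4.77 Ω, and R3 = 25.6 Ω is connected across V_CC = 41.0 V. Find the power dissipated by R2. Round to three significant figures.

The common current is I = 41.0/33.72 = 1.216 A.
P = I²R = 1.478 × 4.77 = 7.052 W.

P ≈ 7.05 W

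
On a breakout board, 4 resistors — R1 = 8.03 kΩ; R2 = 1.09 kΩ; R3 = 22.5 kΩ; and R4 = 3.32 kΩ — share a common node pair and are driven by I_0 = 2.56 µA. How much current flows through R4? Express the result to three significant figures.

I ≈ 0.556 µA

Conductances: ΣG = 1/8.03 + 1/1.09 + 1/22.5 + 1/3.32 = 1.388 (1/kΩ).
R4 takes the fraction G_k/ΣG = 0.3012/1.388 = 0.2171, so I = 2.56 × 0.2171 = 0.5557 µA.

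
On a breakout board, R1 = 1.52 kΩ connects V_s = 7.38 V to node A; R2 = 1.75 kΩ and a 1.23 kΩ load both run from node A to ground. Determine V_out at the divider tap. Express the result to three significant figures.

V_out ≈ 2.38 V

The load sits in parallel with R2, giving an effective lower resistance R2' = R2·R_L/(R2+R_L) = 0.7223 kΩ.
Now apply the divider: V_out = 7.38 × 0.3221 = 2.377 V.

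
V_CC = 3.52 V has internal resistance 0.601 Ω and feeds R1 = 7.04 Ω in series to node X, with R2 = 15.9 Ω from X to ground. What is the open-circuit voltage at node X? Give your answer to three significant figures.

V_th ≈ 2.38 V

R1' = 0.601 + 7.04 = 7.641 Ω (source resistance + R1).
With X open, the divider is unloaded: V_th = 3.52 × 15.9/23.54 = 2.377 V.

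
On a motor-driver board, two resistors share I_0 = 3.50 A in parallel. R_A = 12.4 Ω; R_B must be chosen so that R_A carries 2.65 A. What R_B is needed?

Two-branch current divider: I_A = I_0 · R_B/(R_A + R_B).
With f = 0.7571, R_B = R_A · f/(1−f) = 12.4 × 3.118 = 38.66 Ω.

R_B ≈ 38.7 Ω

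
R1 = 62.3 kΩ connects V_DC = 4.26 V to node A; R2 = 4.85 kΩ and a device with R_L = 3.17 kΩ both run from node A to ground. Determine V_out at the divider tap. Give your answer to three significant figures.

V_out ≈ 0.127 V

R2 ‖ R_L = (4.85 × 3.17)/(4.85 + 3.17) = 1.917 kΩ.
Then V_out = V_DC · R2'/(R1 + R2') = 4.26 × 1.917/64.22 = 0.1272 V.
(Unloaded it would be 0.308 V; the load pulls it down.)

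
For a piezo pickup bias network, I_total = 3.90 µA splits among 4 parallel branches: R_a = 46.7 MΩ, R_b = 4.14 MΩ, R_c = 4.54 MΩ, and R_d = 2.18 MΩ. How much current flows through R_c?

Total conductance ΣG = 1/46.7 + 1/4.14 + 1/4.54 + 1/2.18 = 0.9419 (units of 1/MΩ).
R_c takes the fraction G_k/ΣG = 0.2203/0.9419 = 0.2338, so I = 3.90 × 0.2338 = 0.9120 µA.

I ≈ 0.912 µA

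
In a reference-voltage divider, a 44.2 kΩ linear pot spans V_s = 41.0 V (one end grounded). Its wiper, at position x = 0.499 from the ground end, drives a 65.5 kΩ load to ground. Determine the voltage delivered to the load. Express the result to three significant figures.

The pot divides into 22.14 kΩ above the wiper and 22.06 kΩ below.
Lower segment in parallel with the load: 22.06 ‖ 65.5 = 16.50 kΩ.
V_out = 41.0 × 16.50/(22.14 + 16.50) = 17.51 V.
(Unloaded: V_out = x·V_s = 20.5 V.)

V_out ≈ 17.5 V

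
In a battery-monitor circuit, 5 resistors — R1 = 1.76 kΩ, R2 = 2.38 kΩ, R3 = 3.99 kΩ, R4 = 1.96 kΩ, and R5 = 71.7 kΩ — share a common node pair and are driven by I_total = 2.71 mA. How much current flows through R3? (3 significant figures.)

ΣG = 1/1.76 + 1/2.38 + 1/3.99 + 1/1.96 + 1/71.7 = 1.763.
Current divider: I(R3) = I_total · G_k/ΣG = 2.71 × (0.2506/1.763) = 2.71 × 0.1421 = 0.3852 mA.

I ≈ 0.385 mA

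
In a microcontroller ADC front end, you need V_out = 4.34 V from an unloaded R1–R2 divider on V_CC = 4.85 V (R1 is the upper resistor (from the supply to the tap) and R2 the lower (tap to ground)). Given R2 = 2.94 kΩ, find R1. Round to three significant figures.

R1 ≈ 0.345 kΩ

Required fraction k = V_out/V_CC = 0.8948.
Rearranging, R1 = R2·(1−k)/k = 2.94 × 0.1175 = 0.3455 kΩ.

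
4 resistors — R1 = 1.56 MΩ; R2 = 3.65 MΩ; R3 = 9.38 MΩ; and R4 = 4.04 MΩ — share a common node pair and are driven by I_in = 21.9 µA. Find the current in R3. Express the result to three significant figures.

Total conductance ΣG = 1/1.56 + 1/3.65 + 1/9.38 + 1/4.04 = 1.269 (units of 1/MΩ).
Current divider: I(R3) = I_in · G_k/ΣG = 21.9 × (0.1066/1.269) = 21.9 × 0.08400 = 1.840 µA.

I ≈ 1.84 µA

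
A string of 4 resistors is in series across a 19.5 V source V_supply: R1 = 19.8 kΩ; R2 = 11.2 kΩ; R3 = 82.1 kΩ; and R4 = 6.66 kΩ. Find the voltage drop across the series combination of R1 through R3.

Total series resistance ΣR = 19.8 + 11.2 + 82.1 + 6.66 = 119.8 kΩ.
R_{R1..R3} = 19.8 + 11.2 + 82.1 = 113.1 kΩ.
By the voltage-divider rule, V = 19.5 × 113.1/119.8 = 18.42 V.

V ≈ 18.4 V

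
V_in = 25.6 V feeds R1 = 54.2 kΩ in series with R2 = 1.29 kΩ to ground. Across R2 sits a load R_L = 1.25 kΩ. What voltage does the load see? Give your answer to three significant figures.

R2 ‖ R_L = (1.29 × 1.25)/(1.29 + 1.25) = 0.6348 kΩ.
Voltage divider with the loaded lower leg: V_out = 25.6 × 0.6348/(54.2 + 0.6348) = 25.6 × 0.01158 = 0.2964 V.

V_out ≈ 0.296 V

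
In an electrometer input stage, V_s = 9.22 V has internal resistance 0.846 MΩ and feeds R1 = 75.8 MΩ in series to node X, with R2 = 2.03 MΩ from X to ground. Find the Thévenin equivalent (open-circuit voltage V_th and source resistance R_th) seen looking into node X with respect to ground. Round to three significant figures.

V_th ≈ 0.238 V, R_th ≈ 1.98 MΩ

R1' = 0.846 + 75.8 = 76.65 MΩ (source resistance + R1).
With X open, the divider is unloaded: V_th = 9.22 × 2.03/78.68 = 0.2379 V.
Looking into X with the source shorted: R_th = R1'·R2/(R1'+R2) = 76.65 × 2.03/78.68 = 1.978 MΩ.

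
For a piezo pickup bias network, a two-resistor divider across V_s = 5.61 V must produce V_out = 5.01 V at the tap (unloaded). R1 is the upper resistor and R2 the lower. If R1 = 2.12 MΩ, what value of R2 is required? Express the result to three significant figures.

Required fraction k = V_out/V_s = 0.8930.
So R2 = R1 · V_out/(V_s − V_out) = 2.12 × 5.01/(5.61 − 5.01) = 2.12 × 8.350 = 17.70 MΩ.

R2 ≈ 17.7 MΩ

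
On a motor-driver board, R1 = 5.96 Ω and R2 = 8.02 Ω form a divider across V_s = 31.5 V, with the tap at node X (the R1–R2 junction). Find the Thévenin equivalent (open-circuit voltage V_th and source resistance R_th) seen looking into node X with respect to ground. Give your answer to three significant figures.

V_th ≈ 18.1 V, R_th ≈ 3.42 Ω

V_th is the unloaded tap voltage: V_s · R2/(R1+R2) = 31.5 × 0.5737 = 18.07 V.
Looking into X with the source shorted: R_th = R1·R2/(R1+R2) = 5.960 × 8.02/13.98 = 3.419 Ω.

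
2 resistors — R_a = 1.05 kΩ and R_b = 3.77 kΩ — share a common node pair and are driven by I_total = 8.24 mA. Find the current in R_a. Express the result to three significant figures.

Two-branch current divider: I_k = I_total · R_other/(R_1 + R_2).
So I = 8.24 × 3.77/4.820 = 6.445 mA.

I ≈ 6.44 mA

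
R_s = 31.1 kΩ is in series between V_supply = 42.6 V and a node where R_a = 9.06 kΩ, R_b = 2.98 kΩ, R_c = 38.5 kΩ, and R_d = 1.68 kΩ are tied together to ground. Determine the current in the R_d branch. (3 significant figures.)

I ≈ 0.742 mA

Parallel bank: R_p = 1/(1/9.06 + 1/2.98 + 1/38.5 + 1/1.68) = 0.9371 kΩ.
V_A by voltage divider: V_A = 42.6 × 0.9371/(31.1 + 0.9371) = 1.246 V.
I(R_d) = V_A / R_d = 1.246/1.68 = 0.7417 mA.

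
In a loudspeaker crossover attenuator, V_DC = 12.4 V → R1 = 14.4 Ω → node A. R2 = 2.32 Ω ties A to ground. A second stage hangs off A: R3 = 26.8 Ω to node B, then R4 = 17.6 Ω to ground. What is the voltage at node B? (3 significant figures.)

V_B ≈ 0.653 V

Looking into the second stage from A: R3 + R4 = 44.40 Ω appears in parallel with R2.
Effective lower resistance at A: R2 ‖ 44.40 = 2.205 Ω.
So V_A = 12.4 × 0.1328 = 1.646 V.
V_B = V_A × 0.3964 = 0.6527 V.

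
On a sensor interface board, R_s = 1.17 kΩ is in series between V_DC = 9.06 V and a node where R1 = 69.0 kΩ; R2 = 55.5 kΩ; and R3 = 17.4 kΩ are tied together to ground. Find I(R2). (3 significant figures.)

I ≈ 0.148 mA

Combine the parallel branches: R_p = (1/69.0 + 1/55.5 + 1/17.4)⁻¹ = 11.11 kΩ.
V_A by voltage divider: V_A = 9.06 × 11.11/(1.17 + 11.11) = 8.197 V.
Branch current I = V_A/R2 = 8.197/55.5 = 0.1477 mA.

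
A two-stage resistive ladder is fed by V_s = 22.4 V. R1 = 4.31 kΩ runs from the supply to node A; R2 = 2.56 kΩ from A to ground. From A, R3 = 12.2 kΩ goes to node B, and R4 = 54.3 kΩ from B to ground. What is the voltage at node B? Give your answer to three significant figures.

Looking into the second stage from A: R3 + R4 = 66.50 kΩ appears in parallel with R2.
Effective lower resistance at A: R2 ‖ 66.50 = 2.465 kΩ.
So V_A = 22.4 × 0.3638 = 8.150 V.
Then the unloaded second divider: V_B = V_A × R4/(R3+R4) = 8.150 × 0.8165 = 6.655 V.

V_B ≈ 6.65 V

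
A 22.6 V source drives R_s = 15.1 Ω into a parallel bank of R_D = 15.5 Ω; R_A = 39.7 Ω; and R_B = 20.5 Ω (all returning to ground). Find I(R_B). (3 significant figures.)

Equivalent of the parallel group: R_p = 7.221 Ω.
V_A = 22.6 × 7.221/22.32 = 7.311 V.
I(R_B) = V_A / R_B = 7.311/20.5 = 0.3566 A.
(Check via current divider: I_total = 1.013 A; share G_k/ΣG = 0.3522 → same result.)

I ≈ 0.357 A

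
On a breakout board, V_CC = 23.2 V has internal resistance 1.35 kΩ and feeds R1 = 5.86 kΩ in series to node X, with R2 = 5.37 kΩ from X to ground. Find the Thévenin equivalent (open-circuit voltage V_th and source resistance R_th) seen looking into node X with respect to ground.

V_th ≈ 9.90 V, R_th ≈ 3.08 kΩ

R1' = 1.35 + 5.86 = 7.210 kΩ (source resistance + R1).
Open-circuit (no load on X): V_th = V_CC · R2/(R1' + R2) = 23.2 × 5.37/(7.210 + 5.37) = 9.903 V.
Zeroing V_CC shorts the top of R1' to ground, so R_th = R1' ‖ R2 = 3.078 kΩ.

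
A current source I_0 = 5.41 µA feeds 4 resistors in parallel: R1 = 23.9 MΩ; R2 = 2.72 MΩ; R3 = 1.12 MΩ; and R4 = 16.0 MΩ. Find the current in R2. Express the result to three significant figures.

I ≈ 1.46 µA

ΣG = 1/23.9 + 1/2.72 + 1/1.12 + 1/16.0 = 1.365.
Current divider: I(R2) = I_0 · G_k/ΣG = 5.41 × (0.3676/1.365) = 5.41 × 0.2694 = 1.457 µA.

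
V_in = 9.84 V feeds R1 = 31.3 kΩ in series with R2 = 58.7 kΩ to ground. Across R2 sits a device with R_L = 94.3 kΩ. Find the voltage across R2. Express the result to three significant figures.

R2 ‖ R_L = (58.7 × 94.3)/(58.7 + 94.3) = 36.18 kΩ.
Voltage divider with the loaded lower leg: V_out = 9.84 × 36.18/(31.3 + 36.18) = 9.84 × 0.5362 = 5.276 V.

V_out ≈ 5.28 V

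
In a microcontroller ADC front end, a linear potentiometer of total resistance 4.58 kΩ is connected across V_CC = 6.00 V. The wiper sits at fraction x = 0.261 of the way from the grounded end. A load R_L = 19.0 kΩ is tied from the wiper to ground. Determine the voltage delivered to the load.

V_out ≈ 1.50 V

Lower segment x·R_p = 1.195 kΩ; upper segment (1−x)·R_p = 3.385 kΩ.
R_L loads the lower segment: effective lower R = 1.125 kΩ.
Loaded-divider output: V_out = 6.00 × 0.2494 = 1.496 V.
(Unloaded: V_out = x·V_CC = 1.57 V.)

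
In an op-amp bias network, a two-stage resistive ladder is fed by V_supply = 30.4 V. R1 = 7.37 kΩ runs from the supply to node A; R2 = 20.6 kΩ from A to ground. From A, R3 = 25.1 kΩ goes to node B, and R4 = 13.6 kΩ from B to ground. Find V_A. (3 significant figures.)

Node A sees R2 in parallel with the series input of stage 2, R3 + R4 = 38.70 kΩ.
R2 ‖ (R3+R4) = 13.44 kΩ.
V_A = 30.4 × 13.44/(7.37 + 13.44) = 19.64 V.

V_A ≈ 19.6 V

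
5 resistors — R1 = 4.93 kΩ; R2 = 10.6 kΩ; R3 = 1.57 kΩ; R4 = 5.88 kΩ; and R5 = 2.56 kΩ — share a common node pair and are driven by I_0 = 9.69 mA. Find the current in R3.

ΣG = 1/4.93 + 1/10.6 + 1/1.57 + 1/5.88 + 1/2.56 = 1.495.
By the current-divider rule, I = I_0 · G_k/ΣG = 9.69 × 0.4261 = 4.129 mA.

I ≈ 4.13 mA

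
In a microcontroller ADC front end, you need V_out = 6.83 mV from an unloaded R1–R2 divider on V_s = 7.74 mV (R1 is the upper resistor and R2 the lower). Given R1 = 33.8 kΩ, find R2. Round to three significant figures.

R2 ≈ 254 kΩ

Required fraction k = V_out/V_s = 0.8824.
R2 = R1 · 0.8824/(1 − 0.8824) = 253.7 kΩ.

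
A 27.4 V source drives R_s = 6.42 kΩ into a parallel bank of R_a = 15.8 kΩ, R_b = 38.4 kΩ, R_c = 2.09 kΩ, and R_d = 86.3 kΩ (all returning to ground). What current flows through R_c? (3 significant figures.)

Combine the parallel branches: R_p = (1/15.8 + 1/38.4 + 1/2.09 + 1/86.3)⁻¹ = 1.726 kΩ.
Node voltage V_A = V_DC · R_p/(R_s + R_p) = 27.4 × 0.2119 = 5.805 V.
Branch current I = V_A/R_c = 5.805/2.09 = 2.778 mA.

I ≈ 2.78 mA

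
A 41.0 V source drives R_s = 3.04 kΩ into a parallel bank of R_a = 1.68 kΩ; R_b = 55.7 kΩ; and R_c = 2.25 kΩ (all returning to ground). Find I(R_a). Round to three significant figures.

Combine the parallel branches: R_p = (1/1.68 + 1/55.7 + 1/2.25)⁻¹ = 0.9455 kΩ.
V_A by voltage divider: V_A = 41.0 × 0.9455/(3.04 + 0.9455) = 9.727 V.
Branch current I = V_A/R_a = 9.727/1.68 = 5.790 mA.

I ≈ 5.79 mA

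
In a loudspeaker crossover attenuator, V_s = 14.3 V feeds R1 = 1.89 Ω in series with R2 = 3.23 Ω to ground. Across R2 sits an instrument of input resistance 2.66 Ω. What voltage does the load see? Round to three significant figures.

V_out ≈ 6.23 V

First combine the lower leg with the load: R2 ‖ R_L = 1.459 Ω.
Voltage divider with the loaded lower leg: V_out = 14.3 × 1.459/(1.89 + 1.459) = 14.3 × 0.4356 = 6.229 V.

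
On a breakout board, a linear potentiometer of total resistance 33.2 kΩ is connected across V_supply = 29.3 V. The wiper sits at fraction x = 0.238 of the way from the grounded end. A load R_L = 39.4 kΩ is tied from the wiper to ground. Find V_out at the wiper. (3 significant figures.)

Split the track: R_lower = x·R_p = 7.902 kΩ, R_upper = (1−x)·R_p = 25.30 kΩ.
R_L loads the lower segment: effective lower R = 6.582 kΩ.
Loaded-divider output: V_out = 29.3 × 0.2065 = 6.049 V.
(Unloaded: V_out = x·V_supply = 6.97 V.)

V_out ≈ 6.05 V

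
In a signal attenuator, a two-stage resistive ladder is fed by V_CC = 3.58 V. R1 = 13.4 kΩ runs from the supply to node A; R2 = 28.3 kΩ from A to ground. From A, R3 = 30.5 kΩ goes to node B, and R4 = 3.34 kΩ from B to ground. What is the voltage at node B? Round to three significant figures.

V_B ≈ 0.189 V

The second stage (R3 + R4 = 33.84 kΩ) loads node A in parallel with R2.
R2 ‖ (R3+R4) = 15.41 kΩ.
So V_A = 3.58 × 0.5349 = 1.915 V.
V_B = V_A × 0.09870 = 0.1890 V.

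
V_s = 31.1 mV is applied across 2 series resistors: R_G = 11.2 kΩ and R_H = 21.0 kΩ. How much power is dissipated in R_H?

P ≈ 19.6 nW

ΣR = 32.20 kΩ → I = 31.1/32.20 = 0.9658 µA.
P(R_H) = I²·R_H = (0.9658)² × 21.0 = 19.59 nW.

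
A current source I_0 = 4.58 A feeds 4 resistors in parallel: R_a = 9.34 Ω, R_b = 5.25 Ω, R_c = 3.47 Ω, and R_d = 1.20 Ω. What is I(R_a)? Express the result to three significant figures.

Total conductance ΣG = 1/9.34 + 1/5.25 + 1/3.47 + 1/1.20 = 1.419 (units of 1/Ω).
By the current-divider rule, I = I_0 · G_k/ΣG = 4.58 × 0.07545 = 0.3456 A.

I ≈ 0.346 A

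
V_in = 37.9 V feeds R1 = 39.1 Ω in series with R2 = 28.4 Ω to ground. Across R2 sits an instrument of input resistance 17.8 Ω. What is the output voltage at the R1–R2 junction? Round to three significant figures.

First combine the lower leg with the load: R2 ‖ R_L = 10.94 Ω.
Voltage divider with the loaded lower leg: V_out = 37.9 × 10.94/(39.1 + 10.94) = 37.9 × 0.2187 = 8.287 V.

V_out ≈ 8.29 V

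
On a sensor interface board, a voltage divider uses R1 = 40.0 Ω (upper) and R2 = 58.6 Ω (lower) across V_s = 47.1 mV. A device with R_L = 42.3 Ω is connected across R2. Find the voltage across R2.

V_out ≈ 17.9 mV

The load sits in parallel with R2, giving an effective lower resistance R2' = R2·R_L/(R2+R_L) = 24.57 Ω.
Now apply the divider: V_out = 47.1 × 0.3805 = 17.92 mV.
(Unloaded it would be 28.0 mV; the load pulls it down.)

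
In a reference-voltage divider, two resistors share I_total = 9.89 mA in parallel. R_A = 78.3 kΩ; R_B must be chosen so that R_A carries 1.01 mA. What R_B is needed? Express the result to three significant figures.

R_B ≈ 8.91 kΩ

In a two-way split, I_A/I_total = R_B/(R_A + R_B).
1.01/9.89 = R_B/(R_A + R_B) → R_B = R_A · (0.1021)/(1 − 0.1021) = 78.3 × 0.1137 = 8.906 kΩ.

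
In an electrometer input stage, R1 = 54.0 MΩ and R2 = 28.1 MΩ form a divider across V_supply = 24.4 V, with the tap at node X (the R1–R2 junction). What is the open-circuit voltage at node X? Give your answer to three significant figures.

V_th ≈ 8.35 V

With X open, the divider is unloaded: V_th = 24.4 × 28.1/82.10 = 8.351 V.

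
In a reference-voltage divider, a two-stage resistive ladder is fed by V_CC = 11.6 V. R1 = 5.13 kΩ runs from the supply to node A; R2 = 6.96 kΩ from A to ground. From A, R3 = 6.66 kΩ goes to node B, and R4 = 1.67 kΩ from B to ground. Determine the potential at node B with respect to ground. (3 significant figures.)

Looking into the second stage from A: R3 + R4 = 8.330 kΩ appears in parallel with R2.
R2 ‖ (R3+R4) = 3.792 kΩ.
First divider: V_A = V_CC · 3.792/(5.13 + 3.792) = 4.930 V.
Stage 2 is unloaded, so V_B = V_A · R4/(R3+R4) = 4.930 × 1.67/8.330 = 0.9884 V.

V_B ≈ 0.988 V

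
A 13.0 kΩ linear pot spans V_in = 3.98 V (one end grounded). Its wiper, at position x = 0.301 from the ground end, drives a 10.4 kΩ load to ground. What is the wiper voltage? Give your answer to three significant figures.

The pot divides into 9.087 kΩ above the wiper and 3.913 kΩ below.
Lower segment in parallel with the load: 3.913 ‖ 10.4 = 2.843 kΩ.
Loaded-divider output: V_out = 3.98 × 0.2383 = 0.9485 V.

V_out ≈ 0.949 V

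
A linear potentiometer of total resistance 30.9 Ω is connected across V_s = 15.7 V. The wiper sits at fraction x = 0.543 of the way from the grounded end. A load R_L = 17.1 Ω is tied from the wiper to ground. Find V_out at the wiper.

V_out ≈ 5.89 V

Lower segment x·R_p = 16.78 Ω; upper segment (1−x)·R_p = 14.12 Ω.
Lower segment in parallel with the load: 16.78 ‖ 17.1 = 8.469 Ω.
V_out = 15.7 × 8.469/(14.12 + 8.469) = 5.886 V.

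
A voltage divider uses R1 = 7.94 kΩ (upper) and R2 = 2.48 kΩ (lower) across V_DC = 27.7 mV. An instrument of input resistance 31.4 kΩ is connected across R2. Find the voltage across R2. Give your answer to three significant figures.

V_out ≈ 6.22 mV

The load sits in parallel with R2, giving an effective lower resistance R2' = R2·R_L/(R2+R_L) = 2.298 kΩ.
Then V_out = V_DC · R2'/(R1 + R2') = 27.7 × 2.298/10.24 = 6.218 mV.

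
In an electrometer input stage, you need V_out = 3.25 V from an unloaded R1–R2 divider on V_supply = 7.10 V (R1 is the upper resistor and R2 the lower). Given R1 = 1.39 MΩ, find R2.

V_out/V_supply = R2/(R1+R2) = 0.4577.
R2 = R1 · 0.4577/(1 − 0.4577) = 1.173 MΩ.

R2 ≈ 1.17 MΩ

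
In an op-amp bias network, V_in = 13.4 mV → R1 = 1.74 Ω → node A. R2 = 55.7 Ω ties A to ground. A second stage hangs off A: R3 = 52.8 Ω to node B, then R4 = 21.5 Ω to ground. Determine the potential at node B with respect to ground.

The second stage (R3 + R4 = 74.30 Ω) loads node A in parallel with R2.
R2 ‖ (R3+R4) = 31.83 Ω.
So V_A = 13.4 × 0.9482 = 12.71 mV.
V_B = V_A × 0.2894 = 3.677 mV.

V_B ≈ 3.68 mV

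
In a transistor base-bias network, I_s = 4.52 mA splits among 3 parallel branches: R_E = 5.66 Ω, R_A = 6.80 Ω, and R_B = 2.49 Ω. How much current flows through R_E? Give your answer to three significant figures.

I ≈ 1.10 mA

Total conductance ΣG = 1/5.66 + 1/6.80 + 1/2.49 = 0.7253 (units of 1/Ω).
R_E takes the fraction G_k/ΣG = 0.1767/0.7253 = 0.2436, so I = 4.52 × 0.2436 = 1.101 mA.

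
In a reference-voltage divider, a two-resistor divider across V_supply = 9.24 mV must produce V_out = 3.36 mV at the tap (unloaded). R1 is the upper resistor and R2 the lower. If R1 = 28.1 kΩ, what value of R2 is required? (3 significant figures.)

Required fraction k = V_out/V_supply = 0.3636.
R2 = R1 · 0.3636/(1 − 0.3636) = 16.06 kΩ.

R2 ≈ 16.1 kΩ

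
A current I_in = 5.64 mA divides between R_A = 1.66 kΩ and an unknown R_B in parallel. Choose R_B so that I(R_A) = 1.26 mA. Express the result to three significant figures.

R_B ≈ 0.478 kΩ

The fraction through R_A equals R_B/(R_A+R_B).
With f = 0.2234, R_B = R_A · f/(1−f) = 1.66 × 0.2877 = 0.4775 kΩ.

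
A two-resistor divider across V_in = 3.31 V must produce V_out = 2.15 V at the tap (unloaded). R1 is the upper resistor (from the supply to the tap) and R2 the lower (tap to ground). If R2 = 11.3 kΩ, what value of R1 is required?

V_out/V_in = R2/(R1+R2) = 0.6495.
R1 = R2·(1/k − 1) = 11.3 × 0.5395 = 6.097 kΩ.

R1 ≈ 6.10 kΩ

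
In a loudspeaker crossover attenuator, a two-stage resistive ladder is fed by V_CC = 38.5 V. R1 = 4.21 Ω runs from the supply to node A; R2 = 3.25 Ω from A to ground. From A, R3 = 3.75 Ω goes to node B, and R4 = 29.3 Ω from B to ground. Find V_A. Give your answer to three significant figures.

V_A ≈ 15.9 V

The second stage (R3 + R4 = 33.05 Ω) loads node A in parallel with R2.
Effective lower resistance at A: R2 ‖ 33.05 = 2.959 Ω.
V_A = 38.5 × 2.959/(4.21 + 2.959) = 15.89 V.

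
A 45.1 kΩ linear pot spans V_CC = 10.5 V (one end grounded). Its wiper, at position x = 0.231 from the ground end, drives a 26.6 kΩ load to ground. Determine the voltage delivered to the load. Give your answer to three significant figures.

V_out ≈ 1.86 V

The pot divides into 34.68 kΩ above the wiper and 10.42 kΩ below.
R_L loads the lower segment: effective lower R = 7.486 kΩ.
V_out = 10.5 × 7.486/(34.68 + 7.486) = 1.864 V.
(Unloaded: V_out = x·V_CC = 2.43 V.)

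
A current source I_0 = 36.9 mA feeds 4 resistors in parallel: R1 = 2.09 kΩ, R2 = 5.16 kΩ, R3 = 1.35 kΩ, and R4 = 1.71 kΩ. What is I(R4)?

Conductances: ΣG = 1/2.09 + 1/5.16 + 1/1.35 + 1/1.71 = 1.998 (1/kΩ).
Current divider: I(R4) = I_0 · G_k/ΣG = 36.9 × (0.5848/1.998) = 36.9 × 0.2927 = 10.80 mA.

I ≈ 10.8 mA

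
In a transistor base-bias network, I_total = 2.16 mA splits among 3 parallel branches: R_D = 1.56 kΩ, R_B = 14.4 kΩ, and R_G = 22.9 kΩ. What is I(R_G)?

I ≈ 0.125 mA

Total conductance ΣG = 1/1.56 + 1/14.4 + 1/22.9 = 0.7541 (units of 1/kΩ).
R_G takes the fraction G_k/ΣG = 0.04367/0.7541 = 0.05790, so I = 2.16 × 0.05790 = 0.1251 mA.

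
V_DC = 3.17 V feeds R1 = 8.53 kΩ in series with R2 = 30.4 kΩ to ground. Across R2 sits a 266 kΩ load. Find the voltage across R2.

R2 ‖ R_L = (30.4 × 266)/(30.4 + 266) = 27.28 kΩ.
Then V_out = V_DC · R2'/(R1 + R2') = 3.17 × 27.28/35.81 = 2.415 V.

V_out ≈ 2.41 V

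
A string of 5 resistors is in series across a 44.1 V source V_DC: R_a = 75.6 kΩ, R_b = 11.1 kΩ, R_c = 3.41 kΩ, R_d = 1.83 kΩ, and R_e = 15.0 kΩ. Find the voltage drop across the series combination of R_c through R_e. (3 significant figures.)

V ≈ 8.35 V

Series total: ΣR = 75.6 + 11.1 + 3.41 + 1.83 + 15.0 = 106.9 kΩ.
R_{R_c..R_e} = 3.41 + 1.83 + 15.0 = 20.24 kΩ.
By the voltage-divider rule, V = 44.1 × 20.24/106.9 = 8.347 V.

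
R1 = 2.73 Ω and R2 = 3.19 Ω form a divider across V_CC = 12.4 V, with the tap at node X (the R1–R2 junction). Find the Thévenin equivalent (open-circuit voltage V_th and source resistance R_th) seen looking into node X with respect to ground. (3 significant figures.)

V_th ≈ 6.68 V, R_th ≈ 1.47 Ω

With X open, the divider is unloaded: V_th = 12.4 × 3.19/5.920 = 6.682 V.
Looking into X with the source shorted: R_th = R1·R2/(R1+R2) = 2.730 × 3.19/5.920 = 1.471 Ω.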